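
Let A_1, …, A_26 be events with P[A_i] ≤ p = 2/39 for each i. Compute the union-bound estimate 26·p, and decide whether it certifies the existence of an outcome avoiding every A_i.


Union bound: P[∪_{i=1}^{26} A_i] ≤ Σ_i P[A_i] ≤ 26·p = 26·(2/39) = 4/3.
Numerically: 4/3 ≈ 1.3333.
Is 4/3 < 1? NO.
Since the bound 4/3 is ≥ 1, the union bound is uninformative here; it does NOT by itself certify existence.

26·p = 4/3 ≈ 1.3333; existence NOT certified by the union bound.


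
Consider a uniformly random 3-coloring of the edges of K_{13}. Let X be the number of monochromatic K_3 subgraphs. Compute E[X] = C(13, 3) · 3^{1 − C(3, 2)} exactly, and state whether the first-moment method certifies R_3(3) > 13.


E[X] = C(13, 3) · 3^{1 − 3} = 286 · 3^{−2} = 286/9.
As a reduced fraction: E[X] = 286/9 ≈ 31.778.
Is E[X] < 1? NO.
Since E[X] ≥ 1, the first-moment bound is inconclusive at n = 13; it does NOT by itself certify R_3(3) > 13.

E[X] = 286/9 ≈ 31.778; E[X] ≥ 1; first-moment method inconclusive here.


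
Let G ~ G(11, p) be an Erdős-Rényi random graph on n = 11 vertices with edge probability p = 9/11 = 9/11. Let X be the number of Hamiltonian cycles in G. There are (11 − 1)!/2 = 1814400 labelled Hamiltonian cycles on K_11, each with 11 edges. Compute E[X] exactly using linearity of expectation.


K_11 has (11 − 1)!/2 = 1814400 labelled Hamiltonian cycles.
For each such Hamiltonian cycle H, let X_H = 1 if all 11 edges of H are present in G. Then P[X_H = 1] = p^{11} = (9/11)^{11} = 31381059609/285311670611.
By linearity: E[X] = Σ_H E[X_H] = 1814400 · p^{11} = 1814400 · 31381059609/285311670611 = 56937794554569600/285311670611.
Numerically: E[X] ≈ 1.9956e+05.

E[X] = 1814400 · (9/11)^{11} = 56937794554569600/285311670611 ≈ 1.9956e+05.


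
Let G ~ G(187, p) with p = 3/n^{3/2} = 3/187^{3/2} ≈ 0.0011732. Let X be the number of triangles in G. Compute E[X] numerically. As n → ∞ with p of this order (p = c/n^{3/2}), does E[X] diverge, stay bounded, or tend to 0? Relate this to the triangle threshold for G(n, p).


Number of potential triangles: C(187, 3) = 1072445.
Each occurs with probability p³ ≈ (0.0011732)³ ≈ 1.6146431e-09.
By linearity: E[X] = C(187, 3)·p³ ≈ 1072445 · 1.6146431e-09 ≈ 0.00173.
Since α = 3/2 > 1, p = c/n^{3/2} = o(1/n) is below the triangle threshold p ~ 1/n. Asymptotically E[X] ~ (c³/6)·n^{3(1−α)} = (3³/6)·n^{-1.5} → 0, so by Markov's inequality G has no triangles w.h.p.

E[X] ≈ 0.00173; in regime p = Θ(1/n^{3/2}) E[X] tends to 0 (below the triangle threshold p ~ 1/n).


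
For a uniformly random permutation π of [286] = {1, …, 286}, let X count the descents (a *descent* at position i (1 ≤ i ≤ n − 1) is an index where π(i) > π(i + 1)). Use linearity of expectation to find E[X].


Write X = Σ X_I over i = 1, …, 285, with X_I the indicator of one descent.
There are 285 indicators.
For each fixed i, the pair (π(i), π(i+1)) is a uniformly random ordered pair of distinct values from {1, …, 286}; by symmetry P[π(i) > π(i+1)] = 1/2.
By linearity: E[X] = 285 · (1/2) = (286 − 1) · (1/2) = 285/2 ≈ 142.500.

E[X] = 285/2 = 142.500.


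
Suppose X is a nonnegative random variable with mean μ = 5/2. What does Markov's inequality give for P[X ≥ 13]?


μ = E[X] = 5/2, a = 13.
Markov: P[X ≥ 13] ≤ μ/a = (5/2)/13 = 5/26.
Numerically: ≈ 0.1923.
(Since a = 13 > μ = 2.5000, the bound 5/26 is < 1 and informative.)

P[X ≥ 13] ≤ 5/26 ≈ 0.1923.


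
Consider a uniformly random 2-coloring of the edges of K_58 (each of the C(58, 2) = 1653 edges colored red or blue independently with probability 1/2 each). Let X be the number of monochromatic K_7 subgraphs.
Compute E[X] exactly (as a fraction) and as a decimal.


Let X = Σ_S X_S over the C(58, 7) = 300674088 subsets S of size 7, where X_S = 1 if the K_7 on S is monochromatic.
For a fixed S, the K_7 on S has C(7, 2) = 21 edges. P[all 21 edges red] = (1/2)^21, and likewise for blue, so P[monochromatic] = 2·(1/2)^21 = 2^{1 − 21} = 1/1048576.
By linearity of expectation: E[X] = C(58, 7) · 2^{1 − 21} = 300674088 · 1/1048576 = 37584261/131072.
Numerically: E[X] ≈ 286.745155.

E[X] = C(58,7)·2^(1−C(7,2)) = 37584261/131072 ≈ 286.745155.


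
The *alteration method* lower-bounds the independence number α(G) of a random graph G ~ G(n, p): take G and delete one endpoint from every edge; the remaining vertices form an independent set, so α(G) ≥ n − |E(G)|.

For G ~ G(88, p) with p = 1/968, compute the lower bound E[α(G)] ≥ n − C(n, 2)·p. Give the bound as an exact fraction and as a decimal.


E[|E(G)|] = C(88, 2)·p = 3828 · (1/968) = 87/22.
E[α(G)] ≥ n − E[|E(G)|] = 88 − 87/22 = 1849/22.
Numerically: ≈ 84.045455.
(This is only a lower bound; the true E[α(G)] may be larger.)

E[α(G)] ≥ 1849/22 ≈ 84.045455.


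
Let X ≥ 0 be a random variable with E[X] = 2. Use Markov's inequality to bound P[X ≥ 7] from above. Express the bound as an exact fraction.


μ = E[X] = 2, a = 7.
Markov: P[X ≥ 7] ≤ μ/a = (2)/7 = 2/7.
Numerically: ≈ 0.2857.
(Since a = 7 > μ = 2.0000, the bound 2/7 is < 1 and informative.)

P[X ≥ 7] ≤ 2/7 ≈ 0.2857.


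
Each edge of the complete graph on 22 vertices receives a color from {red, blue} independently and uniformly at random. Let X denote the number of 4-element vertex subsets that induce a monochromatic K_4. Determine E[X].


Let X = Σ_S X_S over the C(22, 4) = 7315 subsets S of size 4, where X_S = 1 if the K_4 on S is monochromatic.
For a fixed S, the K_4 on S has C(4, 2) = 6 edges. P[all 6 edges red] = (1/2)^6, and likewise for blue, so P[monochromatic] = 2·(1/2)^6 = 2^{1 − 6} = 1/32.
By linearity: E[X] = C(22, 4) · 2^{1 − 6} = 7315 · 1/32 = 7315/32.
Numerically: E[X] ≈ 228.59375.

E[X] = C(22,4)·2^(1−C(4,2)) = 7315/32 ≈ 228.59375.


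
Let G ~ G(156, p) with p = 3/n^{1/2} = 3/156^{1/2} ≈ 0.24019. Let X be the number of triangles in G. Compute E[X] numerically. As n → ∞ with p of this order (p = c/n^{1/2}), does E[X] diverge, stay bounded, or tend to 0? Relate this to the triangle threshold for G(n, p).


Number of potential triangles: C(156, 3) = 620620.
Each occurs with probability p³ ≈ (0.24019)³ ≈ 1.3857244e-02.
By linearity: E[X] = C(156, 3)·p³ ≈ 620620 · 1.3857244e-02 ≈ 8600.08282.
Since α = 1/2 < 1, p = c/n^{1/2} ≫ 1/n is above the triangle threshold p ~ 1/n. Asymptotically E[X] ~ (c³/6)·n^{3(1−α)} = (3³/6)·n^{1.5} → ∞; triangles are abundant w.h.p.

E[X] ≈ 8600.08282; in regime p = Θ(1/n^{1/2}) E[X] diverges (above the triangle threshold p ~ 1/n).


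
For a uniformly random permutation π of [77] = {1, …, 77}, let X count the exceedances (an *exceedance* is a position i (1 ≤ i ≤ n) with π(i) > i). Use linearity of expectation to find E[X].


Write X = Σ_{i=1}^{77} X_i, where X_i = 1_{π(i) > i}.
For each fixed i, π(i) is uniform over {1, …, 77} (marginal of a uniform permutation), so P[π(i) > i] = (n − i)/n. Summing: Σ_{i=1}^{77} (n − i)/n = (0 + 1 + … + 76)/77 = 77(77 − 1)/(2·77) = (77 − 1)/2.
Hence E[X] = Σ_{i=1}^{77} (77 − i)/77 = 38 ≈ 38.0000.

E[X] = 38 = 38.0000.


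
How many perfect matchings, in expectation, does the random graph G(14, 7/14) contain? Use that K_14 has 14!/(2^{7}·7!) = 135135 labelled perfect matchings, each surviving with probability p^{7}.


K_14 has 14!/(2^{7}·7!) = 135135 labelled perfect matchings.
For each such perfect matching H, let X_H = 1 if all 7 edges of H are present in G. Then P[X_H = 1] = p^{7} = (1/2)^{7} = 1/128.
Summing the indicators: E[X] = Σ_H E[X_H] = 135135 · p^{7} = 135135 · 1/128 = 135135/128.
Numerically: E[X] ≈ 1.06e+03.

E[X] = 135135 · (1/2)^{7} = 135135/128 ≈ 1.06e+03.


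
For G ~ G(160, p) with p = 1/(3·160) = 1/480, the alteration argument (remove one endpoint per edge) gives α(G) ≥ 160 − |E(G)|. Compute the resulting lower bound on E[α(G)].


E[|E(G)|] = C(160, 2)·p = 12720 · (1/480) = 53/2.
E[α(G)] ≥ n − E[|E(G)|] = 160 − 53/2 = 267/2.
Numerically: ≈ 133.500000.
(This is only a lower bound; the true E[α(G)] may be larger.)

E[α(G)] ≥ 267/2 ≈ 133.500000.


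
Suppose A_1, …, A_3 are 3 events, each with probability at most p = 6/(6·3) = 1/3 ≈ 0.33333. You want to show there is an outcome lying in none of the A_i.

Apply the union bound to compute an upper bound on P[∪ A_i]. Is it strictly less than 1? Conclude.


Union bound: P[∪_{i=1}^{3} A_i] ≤ Σ_i P[A_i] ≤ 3·p = 3·(1/3) = 1.
Numerically: 1 ≈ 1.00000.
Is 1 < 1? NO.
Since the bound 1 is ≥ 1, the union bound is uninformative here; it does NOT by itself certify existence.

3·p = 1 ≈ 1.00000; existence NOT certified by the union bound.


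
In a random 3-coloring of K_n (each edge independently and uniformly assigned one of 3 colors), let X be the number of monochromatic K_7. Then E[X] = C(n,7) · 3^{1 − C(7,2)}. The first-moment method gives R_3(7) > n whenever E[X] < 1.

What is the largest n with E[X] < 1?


We need C(n, 7) · 3^{1 − 21} < 1, i.e. C(n, 7) < 3^{21 − 1} = 3486784401.
Check values of n near the boundary:
  n = 77: C(77, 7) = 2404808340; 2404808340 < 3486784401? YES
  n = 78: C(78, 7) = 2641902120; 2641902120 < 3486784401? YES
  n = 79: C(79, 7) = 2898753715; 2898753715 < 3486784401? YES
  n = 80: C(80, 7) = 3176716400; 3176716400 < 3486784401? YES
  n = 81: C(81, 7) = 3477216600; 3477216600 < 3486784401? YES
  n = 82: C(82, 7) = 3801756816; 3801756816 < 3486784401? NO
  n = 83: C(83, 7) = 4151918628; 4151918628 < 3486784401? NO
  n = 84: C(84, 7) = 4529365776; 4529365776 < 3486784401? NO
The largest n with C(n, 7) < 3486784401 is n = 81 (where E[X] = 42928600/43046721 ≈ 0.9973). Hence R_3(7) > 81, i.e. R_3(7) ≥ 82.

Largest n = 81; hence R_3(7) > 81.


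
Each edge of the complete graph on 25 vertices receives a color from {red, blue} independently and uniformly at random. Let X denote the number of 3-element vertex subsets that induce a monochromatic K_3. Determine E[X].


Let X = Σ_S X_S over the C(25, 3) = 2300 subsets S of size 3, where X_S = 1 if the K_3 on S is monochromatic.
For a fixed S, the K_3 on S has C(3, 2) = 3 edges. P[all 3 edges red] = (1/2)^3, and likewise for blue, so P[monochromatic] = 2·(1/2)^3 = 2^{1 − 3} = 1/4.
By linearity of expectation: E[X] = C(25, 3) · 2^{1 − 3} = 2300 · 1/4 = 575.
Numerically: E[X] ≈ 575.00000.

E[X] = C(25,3)·2^(1−C(3,2)) = 575 ≈ 575.00000.


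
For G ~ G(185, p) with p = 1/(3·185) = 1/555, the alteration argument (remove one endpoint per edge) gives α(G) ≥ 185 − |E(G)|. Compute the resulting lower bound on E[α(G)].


E[|E(G)|] = C(185, 2)·p = 17020 · (1/555) = 92/3.
E[α(G)] ≥ n − E[|E(G)|] = 185 − 92/3 = 463/3.
Numerically: ≈ 154.33333.
(This is only a lower bound; the true E[α(G)] may be larger.)

E[α(G)] ≥ 463/3 ≈ 154.33333.


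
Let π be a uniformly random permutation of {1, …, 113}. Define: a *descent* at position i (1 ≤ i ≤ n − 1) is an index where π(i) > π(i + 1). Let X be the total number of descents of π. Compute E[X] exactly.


Write X = Σ X_I over i = 1, …, 112, with X_I the indicator of one descent.
There are 112 indicators.
For each fixed i, the pair (π(i), π(i+1)) is a uniformly random ordered pair of distinct values from {1, …, 113}; by symmetry P[π(i) > π(i+1)] = 1/2.
By linearity: E[X] = 112 · (1/2) = (113 − 1) · (1/2) = 56 ≈ 56.000.

E[X] = 56 = 56.000.


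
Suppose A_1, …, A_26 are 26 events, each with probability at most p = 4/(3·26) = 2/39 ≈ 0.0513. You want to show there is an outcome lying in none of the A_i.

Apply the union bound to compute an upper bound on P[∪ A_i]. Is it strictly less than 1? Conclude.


Union bound: P[∪_{i=1}^{26} A_i] ≤ Σ_i P[A_i] ≤ 26·p = 26·(2/39) = 4/3.
Numerically: 4/3 ≈ 1.3333.
Is 4/3 < 1? NO.
Since the bound 4/3 is ≥ 1, the union bound is uninformative here; it does NOT by itself certify existence.

26·p = 4/3 ≈ 1.3333; existence NOT certified by the union bound.


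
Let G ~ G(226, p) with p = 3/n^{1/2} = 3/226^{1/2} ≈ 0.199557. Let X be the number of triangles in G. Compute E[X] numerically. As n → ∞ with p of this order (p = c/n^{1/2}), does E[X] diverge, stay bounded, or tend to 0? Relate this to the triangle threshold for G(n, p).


Number of potential triangles: C(226, 3) = 1898400.
Each occurs with probability p³ ≈ (0.199557)³ ≈ 7.94696143e-03.
By linearity: E[X] = C(226, 3)·p³ ≈ 1898400 · 7.94696143e-03 ≈ 15086.511587.
Since α = 1/2 < 1, p = c/n^{1/2} ≫ 1/n is above the triangle threshold p ~ 1/n. Asymptotically E[X] ~ (c³/6)·n^{3(1−α)} = (3³/6)·n^{1.5} → ∞; triangles are abundant w.h.p.

E[X] ≈ 15086.511587; in regime p = Θ(1/n^{1/2}) E[X] diverges (above the triangle threshold p ~ 1/n).


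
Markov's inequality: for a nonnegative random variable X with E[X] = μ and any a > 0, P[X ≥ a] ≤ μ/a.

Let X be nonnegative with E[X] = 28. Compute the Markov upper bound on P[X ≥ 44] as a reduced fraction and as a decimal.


μ = E[X] = 28, a = 44.
Markov: P[X ≥ 44] ≤ μ/a = (28)/44 = 7/11.
Numerically: ≈ 0.636.
(Since a = 44 > μ = 28.000, the bound 7/11 is < 1 and informative.)

P[X ≥ 44] ≤ 7/11 ≈ 0.636.


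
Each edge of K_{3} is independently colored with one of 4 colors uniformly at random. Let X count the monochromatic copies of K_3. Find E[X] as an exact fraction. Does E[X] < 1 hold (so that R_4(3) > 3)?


E[X] = C(3, 3) · 4^{1 − 3} = 1 · 4^{−2} = 1/16.
As a reduced fraction: E[X] = 1/16 ≈ 0.062.
Is E[X] < 1? YES.
Since E[X] < 1, there exists a 4-coloring of K_{3} with no monochromatic K_3; hence R_4(3) > 3.

E[X] = 1/16 ≈ 0.062; E[X] < 1, so R_4(3) > 3.


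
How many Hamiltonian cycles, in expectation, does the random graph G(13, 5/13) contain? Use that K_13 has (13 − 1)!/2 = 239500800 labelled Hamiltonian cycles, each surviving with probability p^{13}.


K_13 has (13 − 1)!/2 = 239500800 labelled Hamiltonian cycles.
For each such Hamiltonian cycle H, let X_H = 1 if all 13 edges of H are present in G. Then P[X_H = 1] = p^{13} = (5/13)^{13} = 1220703125/302875106592253.
By linearity of expectation: E[X] = Σ_H E[X_H] = 239500800 · p^{13} = 239500800 · 1220703125/302875106592253 = 292359375000000000/302875106592253.
Numerically: E[X] ≈ 965.28.

E[X] = 239500800 · (5/13)^{13} = 292359375000000000/302875106592253 ≈ 965.28.


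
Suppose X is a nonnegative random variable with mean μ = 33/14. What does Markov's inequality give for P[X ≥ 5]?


μ = E[X] = 33/14, a = 5.
Markov: P[X ≥ 5] ≤ μ/a = (33/14)/5 = 33/70.
Numerically: ≈ 0.4714.
(Since a = 5 > μ = 2.3571, the bound 33/70 is < 1 and informative.)

P[X ≥ 5] ≤ 33/70 ≈ 0.4714.


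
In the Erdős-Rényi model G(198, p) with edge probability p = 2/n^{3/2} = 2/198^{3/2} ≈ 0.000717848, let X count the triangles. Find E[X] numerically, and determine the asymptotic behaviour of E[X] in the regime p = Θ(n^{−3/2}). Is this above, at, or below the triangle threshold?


Number of potential triangles: C(198, 3) = 1274196.
Each occurs with probability p³ ≈ (0.000717848)³ ≈ 3.69910476e-10.
By linearity: E[X] = C(198, 3)·p³ ≈ 1274196 · 3.69910476e-10 ≈ 0.000471.
Since α = 3/2 > 1, p = c/n^{3/2} = o(1/n) is below the triangle threshold p ~ 1/n. Asymptotically E[X] ~ (c³/6)·n^{3(1−α)} = (2³/6)·n^{-1.5} → 0, so by Markov's inequality G has no triangles w.h.p.

E[X] ≈ 0.000471; in regime p = Θ(1/n^{3/2}) E[X] tends to 0 (below the triangle threshold p ~ 1/n).


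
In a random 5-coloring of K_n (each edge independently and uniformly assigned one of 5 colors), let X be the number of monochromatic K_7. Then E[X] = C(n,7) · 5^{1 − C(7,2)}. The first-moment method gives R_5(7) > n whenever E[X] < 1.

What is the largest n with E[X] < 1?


We need C(n, 7) · 5^{1 − 21} < 1, i.e. C(n, 7) < 5^{21 − 1} = 95367431640625.
Check values of n near the boundary:
  n = 334: C(334, 7) = 86359460961576; 86359460961576 < 95367431640625? YES
  n = 335: C(335, 7) = 88202498238195; 88202498238195 < 95367431640625? YES
  n = 336: C(336, 7) = 90079147136880; 90079147136880 < 95367431640625? YES
  n = 337: C(337, 7) = 91989916924632; 91989916924632 < 95367431640625? YES
  n = 338: C(338, 7) = 93935323022736; 93935323022736 < 95367431640625? YES
  n = 339: C(339, 7) = 95915887062372; 95915887062372 < 95367431640625? NO
The largest n with C(n, 7) < 95367431640625 is n = 338 (where E[X] = 93935323022736/95367431640625 ≈ 0.984983). Hence R_5(7) > 338, i.e. R_5(7) ≥ 339.

Largest n = 338; hence R_5(7) > 338.


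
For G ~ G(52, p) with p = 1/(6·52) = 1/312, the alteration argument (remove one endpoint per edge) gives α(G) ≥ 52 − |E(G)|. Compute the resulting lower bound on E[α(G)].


E[|E(G)|] = C(52, 2)·p = 1326 · (1/312) = 17/4.
E[α(G)] ≥ n − E[|E(G)|] = 52 − 17/4 = 191/4.
Numerically: ≈ 47.7500.
(This is only a lower bound; the true E[α(G)] may be larger.)

E[α(G)] ≥ 191/4 ≈ 47.7500.


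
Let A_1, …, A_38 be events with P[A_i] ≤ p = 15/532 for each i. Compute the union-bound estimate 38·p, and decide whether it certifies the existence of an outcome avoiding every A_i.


Union bound: P[∪_{i=1}^{38} A_i] ≤ Σ_i P[A_i] ≤ 38·p = 38·(15/532) = 15/14.
Numerically: 15/14 ≈ 1.0714.
Is 15/14 < 1? NO.
Since the bound 15/14 is ≥ 1, the union bound is uninformative here; it does NOT by itself certify existence.

38·p = 15/14 ≈ 1.0714; existence NOT certified by the union bound.


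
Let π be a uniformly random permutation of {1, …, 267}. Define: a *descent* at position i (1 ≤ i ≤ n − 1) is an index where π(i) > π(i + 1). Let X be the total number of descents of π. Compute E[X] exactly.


Write X = Σ X_I over i = 1, …, 266, with X_I the indicator of one descent.
There are 266 indicators.
For each fixed i, the pair (π(i), π(i+1)) is a uniformly random ordered pair of distinct values from {1, …, 267}; by symmetry P[π(i) > π(i+1)] = 1/2.
By linearity: E[X] = 266 · (1/2) = (267 − 1) · (1/2) = 133 ≈ 133.000000.

E[X] = 133 = 133.000000.


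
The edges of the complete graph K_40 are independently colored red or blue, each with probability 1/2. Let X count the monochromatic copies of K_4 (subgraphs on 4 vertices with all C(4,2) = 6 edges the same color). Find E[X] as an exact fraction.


Let X = Σ_S X_S over the C(40, 4) = 91390 subsets S of size 4, where X_S = 1 if the K_4 on S is monochromatic.
For a fixed S, the K_4 on S has C(4, 2) = 6 edges. P[all 6 edges red] = (1/2)^6, and likewise for blue, so P[monochromatic] = 2·(1/2)^6 = 2^{1 − 6} = 1/32.
Summing: E[X] = C(40, 4) · 2^{1 − 6} = 91390 · 1/32 = 45695/16.
Numerically: E[X] ≈ 2855.9375.

E[X] = C(40,4)·2^(1−C(4,2)) = 45695/16 ≈ 2855.9375.


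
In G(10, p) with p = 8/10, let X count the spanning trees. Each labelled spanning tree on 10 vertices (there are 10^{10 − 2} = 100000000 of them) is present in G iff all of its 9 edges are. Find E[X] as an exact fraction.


K_10 has 10^{10 − 2} = 100000000 labelled spanning trees.
For each such spanning tree H, let X_H = 1 if all 9 edges of H are present in G. Then P[X_H = 1] = p^{9} = (4/5)^{9} = 262144/1953125.
By linearity of expectation: E[X] = Σ_H E[X_H] = 100000000 · p^{9} = 100000000 · 262144/1953125 = 67108864/5.
Numerically: E[X] ≈ 1.34218e+07.

E[X] = 100000000 · (4/5)^{9} = 67108864/5 ≈ 1.34218e+07.


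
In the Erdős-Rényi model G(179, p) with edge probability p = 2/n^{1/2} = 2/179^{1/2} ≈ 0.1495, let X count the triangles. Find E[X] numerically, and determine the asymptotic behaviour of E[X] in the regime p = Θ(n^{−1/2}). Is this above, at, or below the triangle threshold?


Number of potential triangles: C(179, 3) = 939929.
Each occurs with probability p³ ≈ (0.1495)³ ≈ 3.340492e-03.
By linearity: E[X] = C(179, 3)·p³ ≈ 939929 · 3.340492e-03 ≈ 3139.8253.
Since α = 1/2 < 1, p = c/n^{1/2} ≫ 1/n is above the triangle threshold p ~ 1/n. Asymptotically E[X] ~ (c³/6)·n^{3(1−α)} = (2³/6)·n^{1.5} → ∞; triangles are abundant w.h.p.

E[X] ≈ 3139.8253; in regime p = Θ(1/n^{1/2}) E[X] diverges (above the triangle threshold p ~ 1/n).


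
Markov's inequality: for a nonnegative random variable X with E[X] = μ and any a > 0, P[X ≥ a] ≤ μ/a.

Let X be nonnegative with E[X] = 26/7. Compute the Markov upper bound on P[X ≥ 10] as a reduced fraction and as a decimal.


μ = E[X] = 26/7, a = 10.
Markov: P[X ≥ 10] ≤ μ/a = (26/7)/10 = 13/35.
Numerically: ≈ 0.3714.
(Since a = 10 > μ = 3.7143, the bound 13/35 is < 1 and informative.)

P[X ≥ 10] ≤ 13/35 ≈ 0.3714.


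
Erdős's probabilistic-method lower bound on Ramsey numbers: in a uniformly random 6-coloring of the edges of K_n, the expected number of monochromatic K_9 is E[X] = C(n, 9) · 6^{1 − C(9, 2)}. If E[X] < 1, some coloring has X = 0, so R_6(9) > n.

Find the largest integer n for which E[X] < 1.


We need C(n, 9) · 6^{1 − 36} < 1, i.e. C(n, 9) < 6^{36 − 1} = 1719070799748422591028658176.
Check values of n near the boundary:
  n = 4403: C(4403, 9) = 1699894433046281918452233150; 1699894433046281918452233150 < 1719070799748422591028658176? YES
  n = 4404: C(4404, 9) = 1703375445537161676647015880; 1703375445537161676647015880 < 1719070799748422591028658176? YES
  n = 4405: C(4405, 9) = 1706862792900636302463627150; 1706862792900636302463627150 < 1719070799748422591028658176? YES
  n = 4406: C(4406, 9) = 1710356485221788389505285700; 1710356485221788389505285700 < 1719070799748422591028658176? YES
  n = 4407: C(4407, 9) = 1713856532599459170657070050; 1713856532599459170657070050 < 1719070799748422591028658176? YES
  n = 4408: C(4408, 9) = 1717362945146264156457459600; 1717362945146264156457459600 < 1719070799748422591028658176? YES
  n = 4409: C(4409, 9) = 1720875732988608787686577131; 1720875732988608787686577131 < 1719070799748422591028658176? NO
  n = 4410: C(4410, 9) = 1724394906266704102180823710; 1724394906266704102180823710 < 1719070799748422591028658176? NO
The largest n with C(n, 9) < 1719070799748422591028658176 is n = 4408 (where E[X] = 35778394690547169926197075/35813974994758803979763712 ≈ 0.9990). Hence R_6(9) > 4408, i.e. R_6(9) ≥ 4409.

Largest n = 4408; hence R_6(9) > 4408.


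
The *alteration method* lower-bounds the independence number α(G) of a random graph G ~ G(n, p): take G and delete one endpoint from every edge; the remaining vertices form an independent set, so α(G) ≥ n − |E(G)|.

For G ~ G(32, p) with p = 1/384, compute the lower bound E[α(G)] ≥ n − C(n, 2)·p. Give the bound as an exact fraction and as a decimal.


E[|E(G)|] = C(32, 2)·p = 496 · (1/384) = 31/24.
E[α(G)] ≥ n − E[|E(G)|] = 32 − 31/24 = 737/24.
Numerically: ≈ 30.708333.
(This is only a lower bound; the true E[α(G)] may be larger.)

E[α(G)] ≥ 737/24 ≈ 30.708333.


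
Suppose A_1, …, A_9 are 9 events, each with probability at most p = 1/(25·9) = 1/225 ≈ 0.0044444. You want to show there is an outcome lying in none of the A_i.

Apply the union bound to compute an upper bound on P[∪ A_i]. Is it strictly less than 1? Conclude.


Union bound: P[∪_{i=1}^{9} A_i] ≤ Σ_i P[A_i] ≤ 9·p = 9·(1/225) = 1/25.
Numerically: 1/25 ≈ 0.0400000.
Is 1/25 < 1? YES.
Since P[∪ A_i] ≤ 1/25 < 1, the complement has P[∩ A_i^c] ≥ 1 − 1/25 = 24/25 > 0, so some outcome avoids every A_i.

9·p = 1/25 ≈ 0.0400000; existence CERTIFIED by the union bound.


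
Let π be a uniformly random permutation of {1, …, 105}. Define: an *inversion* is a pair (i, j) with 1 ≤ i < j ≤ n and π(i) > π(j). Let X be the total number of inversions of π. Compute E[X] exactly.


Write X = Σ X_I over the C(105, 2) = 5460 pairs i < j, with X_I the indicator of one inversion.
There are 5460 indicators.
For each fixed pair i < j, the values π(i) and π(j) are two distinct elements of {1, …, 105} in uniformly random order; by symmetry P[π(i) > π(j)] = 1/2.
By linearity: E[X] = 5460 · (1/2) = C(105, 2) · (1/2) = 5460/2 = 2730 ≈ 2730.00000.

E[X] = 2730 = 2730.00000.


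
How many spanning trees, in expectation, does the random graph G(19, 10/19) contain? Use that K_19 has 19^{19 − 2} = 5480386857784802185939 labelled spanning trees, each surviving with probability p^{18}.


K_19 has 19^{19 − 2} = 5480386857784802185939 labelled spanning trees.
For each such spanning tree H, let X_H = 1 if all 18 edges of H are present in G. Then P[X_H = 1] = p^{18} = (10/19)^{18} = 1000000000000000000/104127350297911241532841.
By linearity of expectation: E[X] = Σ_H E[X_H] = 5480386857784802185939 · p^{18} = 5480386857784802185939 · 1000000000000000000/104127350297911241532841 = 1000000000000000000/19.
Numerically: E[X] ≈ 5.263e+16.

E[X] = 5480386857784802185939 · (10/19)^{18} = 1000000000000000000/19 ≈ 5.263e+16.


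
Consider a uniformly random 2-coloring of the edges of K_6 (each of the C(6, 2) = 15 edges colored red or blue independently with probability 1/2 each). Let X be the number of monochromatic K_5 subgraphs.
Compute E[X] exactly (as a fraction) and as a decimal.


Let X = Σ_S X_S over the C(6, 5) = 6 subsets S of size 5, where X_S = 1 if the K_5 on S is monochromatic.
For a fixed S, the K_5 on S has C(5, 2) = 10 edges. P[all 10 edges red] = (1/2)^10, and likewise for blue, so P[monochromatic] = 2·(1/2)^10 = 2^{1 − 10} = 1/512.
By linearity of expectation: E[X] = C(6, 5) · 2^{1 − 10} = 6 · 1/512 = 3/256.
Numerically: E[X] ≈ 0.011719.

E[X] = C(6,5)·2^(1−C(5,2)) = 3/256 ≈ 0.011719.


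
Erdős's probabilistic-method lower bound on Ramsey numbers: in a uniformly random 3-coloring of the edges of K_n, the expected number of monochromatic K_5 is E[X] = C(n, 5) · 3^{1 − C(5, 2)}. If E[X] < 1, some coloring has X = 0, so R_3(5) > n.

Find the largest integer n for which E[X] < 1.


We need C(n, 5) · 3^{1 − 10} < 1, i.e. C(n, 5) < 3^{10 − 1} = 19683.
Check values of n near the boundary:
  n = 19: C(19, 5) = 11628; 11628 < 19683? YES
  n = 20: C(20, 5) = 15504; 15504 < 19683? YES
  n = 21: C(21, 5) = 20349; 20349 < 19683? NO
  n = 22: C(22, 5) = 26334; 26334 < 19683? NO
  n = 23: C(23, 5) = 33649; 33649 < 19683? NO
The largest n with C(n, 5) < 19683 is n = 20 (where E[X] = 5168/6561 ≈ 0.7877). Hence R_3(5) > 20, i.e. R_3(5) ≥ 21.

Largest n = 20; hence R_3(5) > 20.


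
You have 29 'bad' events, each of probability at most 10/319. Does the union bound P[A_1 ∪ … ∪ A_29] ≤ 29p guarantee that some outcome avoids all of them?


Union bound: P[∪_{i=1}^{29} A_i] ≤ Σ_i P[A_i] ≤ 29·p = 29·(10/319) = 10/11.
Numerically: 10/11 ≈ 0.9091.
Is 10/11 < 1? YES.
Since P[∪ A_i] ≤ 10/11 < 1, the complement has P[∩ A_i^c] ≥ 1 − 10/11 = 1/11 > 0, so some outcome avoids every A_i.

29·p = 10/11 ≈ 0.9091; existence CERTIFIED by the union bound.


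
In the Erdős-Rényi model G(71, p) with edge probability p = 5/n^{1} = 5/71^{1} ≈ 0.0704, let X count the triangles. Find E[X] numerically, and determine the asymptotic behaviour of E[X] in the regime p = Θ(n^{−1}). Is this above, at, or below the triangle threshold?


Number of potential triangles: C(71, 3) = 57155.
Each occurs with probability p³ ≈ (0.0704)³ ≈ 3.49249e-04.
By linearity: E[X] = C(71, 3)·p³ ≈ 57155 · 3.49249e-04 ≈ 19.961.
Here α = 1, so p = 5/n is exactly at the triangle threshold p ~ 1/n. Asymptotically E[X] → c³/6 = 5³/6 = 125/6 ≈ 20.833, a bounded constant. In this regime the triangle count is asymptotically Poisson(c³/6).

E[X] ≈ 19.961; in regime p = Θ(1/n^{1}) E[X] stays bounded (at the triangle threshold p ~ 1/n).


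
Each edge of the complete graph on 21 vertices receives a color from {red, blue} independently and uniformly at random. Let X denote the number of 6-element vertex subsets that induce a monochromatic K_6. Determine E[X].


Let X = Σ_S X_S over the C(21, 6) = 54264 subsets S of size 6, where X_S = 1 if the K_6 on S is monochromatic.
For a fixed S, the K_6 on S has C(6, 2) = 15 edges. P[all 15 edges red] = (1/2)^15, and likewise for blue, so P[monochromatic] = 2·(1/2)^15 = 2^{1 − 15} = 1/16384.
Summing: E[X] = C(21, 6) · 2^{1 − 15} = 54264 · 1/16384 = 6783/2048.
Numerically: E[X] ≈ 3.31201.

E[X] = C(21,6)·2^(1−C(6,2)) = 6783/2048 ≈ 3.31201.


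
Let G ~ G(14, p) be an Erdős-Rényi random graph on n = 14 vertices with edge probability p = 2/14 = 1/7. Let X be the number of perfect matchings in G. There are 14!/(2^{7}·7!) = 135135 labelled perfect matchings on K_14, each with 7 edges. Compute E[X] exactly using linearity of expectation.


K_14 has 14!/(2^{7}·7!) = 135135 labelled perfect matchings.
For each such perfect matching H, let X_H = 1 if all 7 edges of H are present in G. Then P[X_H = 1] = p^{7} = (1/7)^{7} = 1/823543.
By linearity: E[X] = Σ_H E[X_H] = 135135 · p^{7} = 135135 · 1/823543 = 19305/117649.
Numerically: E[X] ≈ 0.16409.

E[X] = 135135 · (1/7)^{7} = 19305/117649 ≈ 0.16409.


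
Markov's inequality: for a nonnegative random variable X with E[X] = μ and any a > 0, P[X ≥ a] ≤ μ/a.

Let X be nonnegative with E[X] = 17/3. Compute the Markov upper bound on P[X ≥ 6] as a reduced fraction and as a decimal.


μ = E[X] = 17/3, a = 6.
Markov: P[X ≥ 6] ≤ μ/a = (17/3)/6 = 17/18.
Numerically: ≈ 0.944.
(Since a = 6 > μ = 5.667, the bound 17/18 is < 1 and informative.)

P[X ≥ 6] ≤ 17/18 ≈ 0.944.


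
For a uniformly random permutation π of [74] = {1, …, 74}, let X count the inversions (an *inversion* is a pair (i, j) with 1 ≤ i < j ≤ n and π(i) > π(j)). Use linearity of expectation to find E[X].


Write X = Σ X_I over the C(74, 2) = 2701 pairs i < j, with X_I the indicator of one inversion.
There are 2701 indicators.
For each fixed pair i < j, the values π(i) and π(j) are two distinct elements of {1, …, 74} in uniformly random order; by symmetry P[π(i) > π(j)] = 1/2.
By linearity: E[X] = 2701 · (1/2) = C(74, 2) · (1/2) = 2701/2 = 2701/2 ≈ 1350.500000.

E[X] = 2701/2 = 1350.500000.


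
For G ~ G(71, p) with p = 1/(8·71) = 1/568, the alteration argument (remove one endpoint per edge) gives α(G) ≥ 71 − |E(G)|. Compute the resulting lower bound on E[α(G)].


E[|E(G)|] = C(71, 2)·p = 2485 · (1/568) = 35/8.
E[α(G)] ≥ n − E[|E(G)|] = 71 − 35/8 = 533/8.
Numerically: ≈ 66.6250.
(This is only a lower bound; the true E[α(G)] may be larger.)

E[α(G)] ≥ 533/8 ≈ 66.6250.


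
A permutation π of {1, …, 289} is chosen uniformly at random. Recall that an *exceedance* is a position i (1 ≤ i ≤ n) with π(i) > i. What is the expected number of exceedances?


Write X = Σ_{i=1}^{289} X_i, where X_i = 1_{π(i) > i}.
For each fixed i, π(i) is uniform over {1, …, 289} (marginal of a uniform permutation), so P[π(i) > i] = (n − i)/n. Summing: Σ_{i=1}^{289} (n − i)/n = (0 + 1 + … + 288)/289 = 289(289 − 1)/(2·289) = (289 − 1)/2.
Hence E[X] = Σ_{i=1}^{289} (289 − i)/289 = 144 ≈ 144.0000.

E[X] = 144 = 144.0000.


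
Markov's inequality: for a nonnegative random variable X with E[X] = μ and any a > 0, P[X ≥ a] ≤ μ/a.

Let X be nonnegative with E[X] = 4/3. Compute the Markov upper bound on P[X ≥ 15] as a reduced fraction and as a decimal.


μ = E[X] = 4/3, a = 15.
Markov: P[X ≥ 15] ≤ μ/a = (4/3)/15 = 4/45.
Numerically: ≈ 0.089.
(Since a = 15 > μ = 1.333, the bound 4/45 is < 1 and informative.)

P[X ≥ 15] ≤ 4/45 ≈ 0.089.


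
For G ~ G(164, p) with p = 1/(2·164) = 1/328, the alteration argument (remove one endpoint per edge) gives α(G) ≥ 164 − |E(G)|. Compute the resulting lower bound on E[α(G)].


E[|E(G)|] = C(164, 2)·p = 13366 · (1/328) = 163/4.
E[α(G)] ≥ n − E[|E(G)|] = 164 − 163/4 = 493/4.
Numerically: ≈ 123.25000.
(This is only a lower bound; the true E[α(G)] may be larger.)

E[α(G)] ≥ 493/4 ≈ 123.25000.


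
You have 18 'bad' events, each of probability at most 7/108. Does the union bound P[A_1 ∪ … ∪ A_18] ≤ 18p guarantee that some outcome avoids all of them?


Union bound: P[∪_{i=1}^{18} A_i] ≤ Σ_i P[A_i] ≤ 18·p = 18·(7/108) = 7/6.
Numerically: 7/6 ≈ 1.1667.
Is 7/6 < 1? NO.
Since the bound 7/6 is ≥ 1, the union bound is uninformative here; it does NOT by itself certify existence.

18·p = 7/6 ≈ 1.1667; existence NOT certified by the union bound.


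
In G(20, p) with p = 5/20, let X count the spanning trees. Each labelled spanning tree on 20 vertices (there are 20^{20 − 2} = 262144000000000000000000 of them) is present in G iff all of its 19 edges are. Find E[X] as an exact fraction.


K_20 has 20^{20 − 2} = 262144000000000000000000 labelled spanning trees.
For each such spanning tree H, let X_H = 1 if all 19 edges of H are present in G. Then P[X_H = 1] = p^{19} = (1/4)^{19} = 1/274877906944.
By linearity of expectation: E[X] = Σ_H E[X_H] = 262144000000000000000000 · p^{19} = 262144000000000000000000 · 1/274877906944 = 3814697265625/4.
Numerically: E[X] ≈ 9.5367e+11.

E[X] = 262144000000000000000000 · (1/4)^{19} = 3814697265625/4 ≈ 9.5367e+11.


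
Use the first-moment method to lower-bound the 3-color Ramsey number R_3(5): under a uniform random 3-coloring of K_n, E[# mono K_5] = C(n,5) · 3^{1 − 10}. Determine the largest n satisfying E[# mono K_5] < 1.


We need C(n, 5) · 3^{1 − 10} < 1, i.e. C(n, 5) < 3^{10 − 1} = 19683.
Check values of n near the boundary:
  n = 17: C(17, 5) = 6188; 6188 < 19683? YES
  n = 18: C(18, 5) = 8568; 8568 < 19683? YES
  n = 19: C(19, 5) = 11628; 11628 < 19683? YES
  n = 20: C(20, 5) = 15504; 15504 < 19683? YES
  n = 21: C(21, 5) = 20349; 20349 < 19683? NO
  n = 22: C(22, 5) = 26334; 26334 < 19683? NO
The largest n with C(n, 5) < 19683 is n = 20 (where E[X] = 5168/6561 ≈ 0.7877). Hence R_3(5) > 20, i.e. R_3(5) ≥ 21.

Largest n = 20; hence R_3(5) > 20.


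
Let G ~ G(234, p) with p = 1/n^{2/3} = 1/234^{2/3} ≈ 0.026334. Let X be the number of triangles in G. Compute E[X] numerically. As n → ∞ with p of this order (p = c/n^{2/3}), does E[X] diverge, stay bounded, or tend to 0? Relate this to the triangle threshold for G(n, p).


Number of potential triangles: C(234, 3) = 2108184.
Each occurs with probability p³ ≈ (0.026334)³ ≈ 1.8262839e-05.
By linearity: E[X] = C(234, 3)·p³ ≈ 2108184 · 1.8262839e-05 ≈ 38.50142.
Since α = 2/3 < 1, p = c/n^{2/3} ≫ 1/n is above the triangle threshold p ~ 1/n. Asymptotically E[X] ~ (c³/6)·n^{3(1−α)} = (1³/6)·n^{1} → ∞; triangles are abundant w.h.p.

E[X] ≈ 38.50142; in regime p = Θ(1/n^{2/3}) E[X] diverges (above the triangle threshold p ~ 1/n).


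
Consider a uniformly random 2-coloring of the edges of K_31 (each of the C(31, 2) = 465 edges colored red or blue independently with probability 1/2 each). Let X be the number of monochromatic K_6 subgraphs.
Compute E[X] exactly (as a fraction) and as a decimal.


Let X = Σ_S X_S over the C(31, 6) = 736281 subsets S of size 6, where X_S = 1 if the K_6 on S is monochromatic.
For a fixed S, the K_6 on S has C(6, 2) = 15 edges. P[all 15 edges red] = (1/2)^15, and likewise for blue, so P[monochromatic] = 2·(1/2)^15 = 2^{1 − 15} = 1/16384.
Summing: E[X] = C(31, 6) · 2^{1 − 15} = 736281 · 1/16384 = 736281/16384.
Numerically: E[X] ≈ 44.939026.

E[X] = C(31,6)·2^(1−C(6,2)) = 736281/16384 ≈ 44.939026.


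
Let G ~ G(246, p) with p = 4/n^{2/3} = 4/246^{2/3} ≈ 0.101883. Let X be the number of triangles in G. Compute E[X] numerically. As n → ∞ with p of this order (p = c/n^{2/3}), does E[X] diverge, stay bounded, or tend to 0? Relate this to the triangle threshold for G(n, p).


Number of potential triangles: C(246, 3) = 2450980.
Each occurs with probability p³ ≈ (0.101883)³ ≈ 1.05757155e-03.
By linearity: E[X] = C(246, 3)·p³ ≈ 2450980 · 1.05757155e-03 ≈ 2592.086721.
Since α = 2/3 < 1, p = c/n^{2/3} ≫ 1/n is above the triangle threshold p ~ 1/n. Asymptotically E[X] ~ (c³/6)·n^{3(1−α)} = (4³/6)·n^{1} → ∞; triangles are abundant w.h.p.

E[X] ≈ 2592.086721; in regime p = Θ(1/n^{2/3}) E[X] diverges (above the triangle threshold p ~ 1/n).


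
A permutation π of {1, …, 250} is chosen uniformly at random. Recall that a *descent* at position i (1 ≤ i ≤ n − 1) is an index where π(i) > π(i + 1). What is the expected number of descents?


Write X = Σ X_I over i = 1, …, 249, with X_I the indicator of one descent.
There are 249 indicators.
For each fixed i, the pair (π(i), π(i+1)) is a uniformly random ordered pair of distinct values from {1, …, 250}; by symmetry P[π(i) > π(i+1)] = 1/2.
By linearity: E[X] = 249 · (1/2) = (250 − 1) · (1/2) = 249/2 ≈ 124.500000.

E[X] = 249/2 = 124.500000.


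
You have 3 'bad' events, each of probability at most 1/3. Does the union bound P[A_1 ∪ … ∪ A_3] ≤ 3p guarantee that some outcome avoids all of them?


Union bound: P[∪_{i=1}^{3} A_i] ≤ Σ_i P[A_i] ≤ 3·p = 3·(1/3) = 1.
Numerically: 1 ≈ 1.000.
Is 1 < 1? NO.
Since the bound 1 is ≥ 1, the union bound is uninformative here; it does NOT by itself certify existence.

3·p = 1 ≈ 1.000; existence NOT certified by the union bound.


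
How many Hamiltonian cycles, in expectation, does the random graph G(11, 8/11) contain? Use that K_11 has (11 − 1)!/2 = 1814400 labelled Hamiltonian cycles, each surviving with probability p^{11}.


K_11 has (11 − 1)!/2 = 1814400 labelled Hamiltonian cycles.
For each such Hamiltonian cycle H, let X_H = 1 if all 11 edges of H are present in G. Then P[X_H = 1] = p^{11} = (8/11)^{11} = 8589934592/285311670611.
By linearity of expectation: E[X] = Σ_H E[X_H] = 1814400 · p^{11} = 1814400 · 8589934592/285311670611 = 15585577323724800/285311670611.
Numerically: E[X] ≈ 5.46e+04.

E[X] = 1814400 · (8/11)^{11} = 15585577323724800/285311670611 ≈ 5.46e+04.


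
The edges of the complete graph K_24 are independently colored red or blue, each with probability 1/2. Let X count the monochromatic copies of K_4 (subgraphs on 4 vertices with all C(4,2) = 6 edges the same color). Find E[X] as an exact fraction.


Let X = Σ_S X_S over the C(24, 4) = 10626 subsets S of size 4, where X_S = 1 if the K_4 on S is monochromatic.
For a fixed S, the K_4 on S has C(4, 2) = 6 edges. P[all 6 edges red] = (1/2)^6, and likewise for blue, so P[monochromatic] = 2·(1/2)^6 = 2^{1 − 6} = 1/32.
By linearity: E[X] = C(24, 4) · 2^{1 − 6} = 10626 · 1/32 = 5313/16.
Numerically: E[X] ≈ 332.062500.

E[X] = C(24,4)·2^(1−C(4,2)) = 5313/16 ≈ 332.062500.


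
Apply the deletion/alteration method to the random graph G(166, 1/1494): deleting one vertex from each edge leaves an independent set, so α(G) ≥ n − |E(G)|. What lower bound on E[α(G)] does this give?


E[|E(G)|] = C(166, 2)·p = 13695 · (1/1494) = 55/6.
E[α(G)] ≥ n − E[|E(G)|] = 166 − 55/6 = 941/6.
Numerically: ≈ 156.83333.
(This is only a lower bound; the true E[α(G)] may be larger.)

E[α(G)] ≥ 941/6 ≈ 156.83333.


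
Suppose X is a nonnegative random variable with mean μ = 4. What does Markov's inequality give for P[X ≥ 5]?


μ = E[X] = 4, a = 5.
Markov: P[X ≥ 5] ≤ μ/a = (4)/5 = 4/5.
Numerically: ≈ 0.800000.
(Since a = 5 > μ = 4.000000, the bound 4/5 is < 1 and informative.)

P[X ≥ 5] ≤ 4/5 ≈ 0.800000.


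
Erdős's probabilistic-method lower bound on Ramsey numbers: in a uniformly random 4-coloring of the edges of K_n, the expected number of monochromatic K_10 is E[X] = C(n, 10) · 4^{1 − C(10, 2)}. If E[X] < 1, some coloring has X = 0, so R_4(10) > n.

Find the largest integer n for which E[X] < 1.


We need C(n, 10) · 4^{1 − 45} < 1, i.e. C(n, 10) < 4^{45 − 1} = 309485009821345068724781056.
Check values of n near the boundary:
  n = 2018: C(2018, 10) = 301820606687612220663963508; 301820606687612220663963508 < 309485009821345068724781056? YES
  n = 2019: C(2019, 10) = 303322949179835278009229628; 303322949179835278009229628 < 309485009821345068724781056? YES
  n = 2020: C(2020, 10) = 304832018578739931133653656; 304832018578739931133653656 < 309485009821345068724781056? YES
  n = 2021: C(2021, 10) = 306347841644770462864800616; 306347841644770462864800616 < 309485009821345068724781056? YES
  n = 2022: C(2022, 10) = 307870445231474093395937796; 307870445231474093395937796 < 309485009821345068724781056? YES
  n = 2023: C(2023, 10) = 309399856285778485315440716; 309399856285778485315440716 < 309485009821345068724781056? YES
  n = 2024: C(2024, 10) = 310936101848269937576192656; 310936101848269937576192656 < 309485009821345068724781056? NO
  n = 2025: C(2025, 10) = 312479209053472269772600560; 312479209053472269772600560 < 309485009821345068724781056? NO
The largest n with C(n, 10) < 309485009821345068724781056 is n = 2023 (where E[X] = 77349964071444621328860179/77371252455336267181195264 ≈ 0.99972). Hence R_4(10) > 2023, i.e. R_4(10) ≥ 2024.

Largest n = 2023; hence R_4(10) > 2023.
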